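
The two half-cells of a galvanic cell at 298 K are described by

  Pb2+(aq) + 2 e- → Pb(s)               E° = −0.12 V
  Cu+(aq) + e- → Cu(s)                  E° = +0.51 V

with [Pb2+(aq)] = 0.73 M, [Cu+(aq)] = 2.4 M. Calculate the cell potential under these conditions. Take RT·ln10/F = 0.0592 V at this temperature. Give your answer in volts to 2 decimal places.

+0.66 V

The Cu⁺/Cu couple has the more positive E°, so it is the cathode; Pb²⁺/Pb is the anode.
E°cell = +0.51 − (−0.12) = +0.63 V, with n = 2 electrons transferred.
For the overall reaction 2 Cu+(aq) + Pb(s) → 2 Cu(s) + Pb2+(aq), Q = [Pb2+(aq)] / [Cu+(aq)]^2 = 0.127, giving log Q = −0.897.
Applying E = E° − (RT ln10/nF)·log Q gives +0.63 − (0.0592/2)(−0.897) = +0.66 V.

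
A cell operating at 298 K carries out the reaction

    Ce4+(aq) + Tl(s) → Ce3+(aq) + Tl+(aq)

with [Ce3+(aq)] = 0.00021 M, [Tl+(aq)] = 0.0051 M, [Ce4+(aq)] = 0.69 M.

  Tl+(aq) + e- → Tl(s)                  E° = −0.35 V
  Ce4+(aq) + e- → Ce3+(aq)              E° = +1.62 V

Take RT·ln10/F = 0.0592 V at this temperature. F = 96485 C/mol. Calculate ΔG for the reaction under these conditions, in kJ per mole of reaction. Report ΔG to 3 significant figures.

−223 kJ/mol

With Ce⁴⁺/Ce³⁺ reduced at the cathode, E°cell = +1.62 − (−0.35) = +1.97 V and n = 1.
The reaction quotient is ([Ce3+(aq)]·[Tl+(aq)]) / [Ce4+(aq)] = 1.55×10^−6; by Nernst, E = +1.97 − (0.0592/1)(−5.809) = +2.3139 V.
Then ΔG = −nFE = −1 × 96485 × +2.3139 J/mol = −223 kJ/mol.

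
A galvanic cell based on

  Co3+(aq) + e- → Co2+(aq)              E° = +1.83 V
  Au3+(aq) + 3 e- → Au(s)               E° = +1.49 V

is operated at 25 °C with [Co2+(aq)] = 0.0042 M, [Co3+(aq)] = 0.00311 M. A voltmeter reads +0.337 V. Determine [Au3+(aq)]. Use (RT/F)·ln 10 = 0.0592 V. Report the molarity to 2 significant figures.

0.58 M

With Co³⁺/Co²⁺ at the cathode and Au³⁺/Au at the anode, E°cell = +1.83 − (+1.49) = +0.34 V (n = 3).
From the Nernst equation, log Q = n(E° − E)/0.0592 = 3·(+0.34 − (+0.337))/0.0592 = 0.152.
Balancing electrons gives 3 Co3+(aq) + Au(s) → 3 Co2+(aq) + Au3+(aq); thus Q = ([Co2+(aq)]^3·[Au3+(aq)]) / [Co3+(aq)]^3.
Substituting the known concentrations and solving, log [Au3+(aq)] = −0.239 and [Au3+(aq)] = 0.58 M.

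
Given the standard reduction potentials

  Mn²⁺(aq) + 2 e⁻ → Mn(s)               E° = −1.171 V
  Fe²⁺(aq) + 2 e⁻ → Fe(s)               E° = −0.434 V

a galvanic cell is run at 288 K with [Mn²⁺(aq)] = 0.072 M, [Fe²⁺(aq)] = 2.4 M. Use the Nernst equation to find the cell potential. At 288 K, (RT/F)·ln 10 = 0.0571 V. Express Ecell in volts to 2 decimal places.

+0.78 V

Since E°(Fe²⁺/Fe) > E°(Mn²⁺/Mn), Fe²⁺/Fe serves as the cathode.
E°cell = −0.434 − (−1.171) = +0.737 V, with n = 2 electrons transferred.
The balanced reaction is Fe²⁺(aq) + Mn(s) → Fe(s) + Mn²⁺(aq), so Q = [Mn²⁺(aq)] / [Fe²⁺(aq)] = 0.03 and log Q = −1.523.
Applying E = E° − (RT ln10/nF)·log Q gives +0.737 − (0.0571/2)(−1.523) = +0.78 V.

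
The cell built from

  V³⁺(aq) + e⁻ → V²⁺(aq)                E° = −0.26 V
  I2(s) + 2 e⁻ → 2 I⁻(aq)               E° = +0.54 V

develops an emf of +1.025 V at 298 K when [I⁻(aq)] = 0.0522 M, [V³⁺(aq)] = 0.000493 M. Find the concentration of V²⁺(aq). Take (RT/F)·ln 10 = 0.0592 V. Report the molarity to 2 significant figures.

0.16 M

I₂/I⁻ is the cathode (higher E°); E°cell = +0.54 − (−0.26) = +0.80 V with n = 2.
From the Nernst equation, log Q = n(E° − E)/0.0592 = 2·(+0.80 − (+1.025))/0.0592 = −7.601.
For I2(s) + 2 V²⁺(aq) → 2 I⁻(aq) + 2 V³⁺(aq), the reaction quotient is Q = ([I⁻(aq)]^2·[V³⁺(aq)]^2) / [V²⁺(aq)]^2.
Solving for the unknown gives log [V²⁺(aq)] = −0.789, so [V²⁺(aq)] ≈ 0.16 M.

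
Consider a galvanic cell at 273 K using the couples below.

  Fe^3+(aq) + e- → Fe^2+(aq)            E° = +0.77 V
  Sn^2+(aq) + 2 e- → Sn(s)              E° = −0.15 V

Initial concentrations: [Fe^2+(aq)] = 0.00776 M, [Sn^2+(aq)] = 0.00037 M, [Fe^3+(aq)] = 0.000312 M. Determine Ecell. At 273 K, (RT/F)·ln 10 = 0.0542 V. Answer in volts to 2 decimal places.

+0.94 V

The Fe³⁺/Fe²⁺ couple has the more positive E°, so it is the cathode; Sn²⁺/Sn is the anode.
The standard potential is +0.77 − (−0.15) = +0.92 V and the balanced reaction transfers n = 2 electrons.
The balanced reaction is 2 Fe^3+(aq) + Sn(s) → 2 Fe^2+(aq) + Sn^2+(aq), so Q = ([Fe^2+(aq)]^2·[Sn^2+(aq)]) / [Fe^3+(aq)]^2 = 0.229 and log Q = −0.640.
E = E° − (0.0542/n)·log Q = +0.92 − (0.0542/2)(−0.640) = +0.94 V.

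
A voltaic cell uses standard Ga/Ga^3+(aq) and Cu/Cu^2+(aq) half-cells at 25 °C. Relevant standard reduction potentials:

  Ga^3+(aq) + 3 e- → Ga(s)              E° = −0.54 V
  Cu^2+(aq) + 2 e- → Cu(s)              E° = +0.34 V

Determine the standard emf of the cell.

The Cu²⁺/Cu couple has the higher E°, so Cu ion is reduced (cathode) and Ga is oxidized (anode).
E°cell = E°(cathode) − E°(anode) = +0.34 − (−0.54) = +0.88 V.

+0.88 V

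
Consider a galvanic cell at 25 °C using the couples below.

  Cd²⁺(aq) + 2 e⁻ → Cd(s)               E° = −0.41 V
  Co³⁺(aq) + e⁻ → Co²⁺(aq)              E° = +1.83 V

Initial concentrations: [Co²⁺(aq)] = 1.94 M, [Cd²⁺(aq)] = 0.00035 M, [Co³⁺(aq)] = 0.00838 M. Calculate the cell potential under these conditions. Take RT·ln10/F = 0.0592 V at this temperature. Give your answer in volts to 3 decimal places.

The Co³⁺/Co²⁺ couple has the more positive E°, so it is the cathode; Cd²⁺/Cd is the anode.
E°cell = +1.83 − (−0.41) = +2.24 V, with n = 2 electrons transferred.
The balanced reaction is 2 Co³⁺(aq) + Cd(s) → 2 Co²⁺(aq) + Cd²⁺(aq), so Q = ([Co²⁺(aq)]^2·[Cd²⁺(aq)]) / [Co³⁺(aq)]^2 = 18.8 and log Q = 1.273.
E = E° − (0.0592/n)·log Q = +2.24 − (0.0592/2)(1.273) = +2.202 V.

+2.202 V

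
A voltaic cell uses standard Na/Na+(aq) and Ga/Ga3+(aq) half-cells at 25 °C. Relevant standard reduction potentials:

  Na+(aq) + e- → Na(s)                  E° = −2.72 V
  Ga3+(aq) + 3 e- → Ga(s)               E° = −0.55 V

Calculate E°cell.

+2.17 V

The Ga³⁺/Ga couple has the higher E°, so Ga ion is reduced (cathode) and Na is oxidized (anode).
E°cell = E°(cathode) − E°(anode) = −0.55 − (−2.72) = +2.17 V.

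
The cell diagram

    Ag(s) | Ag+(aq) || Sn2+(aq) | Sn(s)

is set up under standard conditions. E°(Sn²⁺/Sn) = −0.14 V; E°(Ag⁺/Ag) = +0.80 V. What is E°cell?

By convention the left-hand electrode in cell notation is the anode (oxidation) and the right-hand electrode is the cathode (reduction).
E°cell = E°(right) − E°(left) = −0.14 − (+0.80) = −0.94 V.
The negative sign shows that, as written, the cell would require an external voltage to drive the reaction.

−0.94 V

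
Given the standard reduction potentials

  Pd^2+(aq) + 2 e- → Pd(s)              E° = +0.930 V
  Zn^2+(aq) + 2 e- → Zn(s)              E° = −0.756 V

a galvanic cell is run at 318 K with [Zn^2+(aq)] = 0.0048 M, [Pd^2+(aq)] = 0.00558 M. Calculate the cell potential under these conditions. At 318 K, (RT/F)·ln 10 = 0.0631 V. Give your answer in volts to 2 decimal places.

+1.69 V

Pd²⁺/Pd is reduced (cathode, E° = +0.930 V) and Zn²⁺/Zn is oxidized (anode).
The standard potential is +0.930 − (−0.756) = +1.686 V and the balanced reaction transfers n = 2 electrons.
For the overall reaction Pd^2+(aq) + Zn(s) → Pd(s) + Zn^2+(aq), Q = [Zn^2+(aq)] / [Pd^2+(aq)] = 0.86, giving log Q = −0.065.
E = E° − (0.0631/n)·log Q = +1.686 − (0.0631/2)(−0.065) = +1.69 V.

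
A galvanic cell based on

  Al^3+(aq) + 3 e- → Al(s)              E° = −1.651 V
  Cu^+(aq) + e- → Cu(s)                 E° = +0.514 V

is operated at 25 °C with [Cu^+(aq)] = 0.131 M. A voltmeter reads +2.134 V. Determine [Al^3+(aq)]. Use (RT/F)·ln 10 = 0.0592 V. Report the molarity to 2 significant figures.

0.084 M

Cu⁺/Cu is the cathode (higher E°); E°cell = +0.514 − (−1.651) = +2.165 V with n = 3.
Rearranging E = E° − (0.0592/n)·log Q gives log Q = 3(+2.165 − (+2.134))/0.0592 = 1.571.
The balanced reaction is 3 Cu^+(aq) + Al(s) → 3 Cu(s) + Al^3+(aq), so Q = [Al^3+(aq)] / [Cu^+(aq)]^3.
Solving for the unknown gives log [Al^3+(aq)] = −1.077, so [Al^3+(aq)] ≈ 0.084 M.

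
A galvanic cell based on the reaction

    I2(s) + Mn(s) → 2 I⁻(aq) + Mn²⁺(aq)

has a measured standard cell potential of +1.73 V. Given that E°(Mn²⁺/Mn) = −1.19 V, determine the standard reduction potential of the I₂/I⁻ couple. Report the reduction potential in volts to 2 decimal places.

+0.54 V

In the reaction as written the I₂/I⁻ couple is reduced (cathode) and Mn²⁺/Mn is oxidized (anode), so E°cell = E°(I₂/I⁻) − E°(Mn²⁺/Mn).
E°(I₂/I⁻) = E°cell + E°(anode) = +1.73 + (−1.19) = +0.54 V.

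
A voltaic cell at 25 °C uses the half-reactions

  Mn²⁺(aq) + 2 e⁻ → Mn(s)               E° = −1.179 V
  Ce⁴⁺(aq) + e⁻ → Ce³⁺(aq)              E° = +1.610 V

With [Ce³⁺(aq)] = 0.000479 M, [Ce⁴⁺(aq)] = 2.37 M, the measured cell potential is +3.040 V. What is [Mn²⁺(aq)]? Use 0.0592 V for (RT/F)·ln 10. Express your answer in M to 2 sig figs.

With Ce⁴⁺/Ce³⁺ at the cathode and Mn²⁺/Mn at the anode, E°cell = +1.610 − (−1.179) = +2.789 V (n = 2).
From the Nernst equation, log Q = n(E° − E)/0.0592 = 2·(+2.789 − (+3.040))/0.0592 = −8.480.
For 2 Ce⁴⁺(aq) + Mn(s) → 2 Ce³⁺(aq) + Mn²⁺(aq), the reaction quotient is Q = ([Ce³⁺(aq)]^2·[Mn²⁺(aq)]) / [Ce⁴⁺(aq)]^2.
Isolating [Mn²⁺(aq)] in Q = 10^{−8.480} yields log [Mn²⁺(aq)] = −1.091, i.e. 0.081 M.

0.081 M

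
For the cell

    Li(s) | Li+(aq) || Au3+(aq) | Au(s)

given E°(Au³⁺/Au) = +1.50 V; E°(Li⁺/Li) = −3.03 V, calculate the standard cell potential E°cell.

By convention the left-hand electrode in cell notation is the anode (oxidation) and the right-hand electrode is the cathode (reduction).
E°cell = E°(right) − E°(left) = +1.50 − (−3.03) = +4.53 V.

+4.53 V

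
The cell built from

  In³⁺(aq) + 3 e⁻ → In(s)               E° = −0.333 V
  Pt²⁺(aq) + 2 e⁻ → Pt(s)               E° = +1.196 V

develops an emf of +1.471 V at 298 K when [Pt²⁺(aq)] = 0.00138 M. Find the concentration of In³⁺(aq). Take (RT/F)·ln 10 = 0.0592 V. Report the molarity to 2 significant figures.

Pt²⁺/Pt is the cathode (higher E°); E°cell = +1.196 − (−0.333) = +1.529 V with n = 6.
From the Nernst equation, log Q = n(E° − E)/0.0592 = 6·(+1.529 − (+1.471))/0.0592 = 5.878.
For 3 Pt²⁺(aq) + 2 In(s) → 3 Pt(s) + 2 In³⁺(aq), the reaction quotient is Q = [In³⁺(aq)]^2 / [Pt²⁺(aq)]^3.
Isolating [In³⁺(aq)] in Q = 10^{5.878} yields log [In³⁺(aq)] = −1.351, i.e. 0.045 M.

0.045 M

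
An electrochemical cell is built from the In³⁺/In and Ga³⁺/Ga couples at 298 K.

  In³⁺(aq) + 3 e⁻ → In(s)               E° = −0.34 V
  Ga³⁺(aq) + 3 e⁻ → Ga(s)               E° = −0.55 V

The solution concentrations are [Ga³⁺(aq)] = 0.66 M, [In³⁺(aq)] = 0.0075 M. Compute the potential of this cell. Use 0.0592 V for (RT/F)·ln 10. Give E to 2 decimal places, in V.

In³⁺/In is reduced (cathode, E° = −0.34 V) and Ga³⁺/Ga is oxidized (anode).
E°cell = −0.34 − (−0.55) = +0.21 V, with n = 3 electrons transferred.
For the overall reaction In³⁺(aq) + Ga(s) → In(s) + Ga³⁺(aq), Q = [Ga³⁺(aq)] / [In³⁺(aq)] = 88, giving log Q = 1.944.
By the Nernst equation, E = +0.21 − (0.0592/3)·(1.944) = +0.17 V.

+0.17 V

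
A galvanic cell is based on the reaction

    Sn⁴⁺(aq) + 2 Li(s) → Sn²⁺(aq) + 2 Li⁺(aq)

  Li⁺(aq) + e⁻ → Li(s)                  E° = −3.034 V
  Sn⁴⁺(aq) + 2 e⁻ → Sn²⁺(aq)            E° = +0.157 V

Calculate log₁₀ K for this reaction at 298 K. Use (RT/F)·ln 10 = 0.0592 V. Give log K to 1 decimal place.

log K = 107.8

The Sn⁴⁺/Sn²⁺ couple is reduced (cathode); E°cell = +0.157 − (−3.034) = +3.191 V with n = 2.
At equilibrium E = 0, so log K = nE°cell / 0.0592 = (2)(+3.191) / 0.0592 = 107.8.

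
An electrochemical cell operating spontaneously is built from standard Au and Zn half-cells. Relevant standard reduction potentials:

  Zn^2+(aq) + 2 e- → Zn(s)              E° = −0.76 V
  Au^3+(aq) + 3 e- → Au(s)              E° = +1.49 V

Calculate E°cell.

+2.25 V

Of the two couples in this cell, the one with the more positive reduction potential is reduced at the cathode: here that is Au³⁺/Au (+1.49 V); Zn²⁺/Zn (−0.76 V) is the anode.
E°cell = E°(cathode) − E°(anode) = +1.49 − (−0.76) = +2.25 V.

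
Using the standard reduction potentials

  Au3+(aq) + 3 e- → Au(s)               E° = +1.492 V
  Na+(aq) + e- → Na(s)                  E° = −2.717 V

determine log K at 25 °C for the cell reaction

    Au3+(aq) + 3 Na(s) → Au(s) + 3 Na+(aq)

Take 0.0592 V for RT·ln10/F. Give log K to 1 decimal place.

log K = 213.3

The Au³⁺/Au couple is reduced (cathode); E°cell = +1.492 − (−2.717) = +4.209 V with n = 3.
At equilibrium E = 0, so log K = nE°cell / 0.0592 = (3)(+4.209) / 0.0592 = 213.3.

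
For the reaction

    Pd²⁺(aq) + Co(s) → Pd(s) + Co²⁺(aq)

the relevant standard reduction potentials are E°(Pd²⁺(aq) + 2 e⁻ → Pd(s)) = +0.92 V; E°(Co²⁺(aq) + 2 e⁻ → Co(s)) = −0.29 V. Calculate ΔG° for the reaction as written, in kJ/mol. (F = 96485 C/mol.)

In the reaction as written Pd²⁺(aq) is reduced, so the Pd²⁺/Pd couple is the cathode and Co²⁺/Co is the anode.
E°cell = +0.92 − (−0.29) = +1.21 V; balancing electrons gives n = 2.
ΔG° = −nFE°cell = −(2)(96485)(+1.21) J/mol = −233 kJ/mol.

−233 kJ/mol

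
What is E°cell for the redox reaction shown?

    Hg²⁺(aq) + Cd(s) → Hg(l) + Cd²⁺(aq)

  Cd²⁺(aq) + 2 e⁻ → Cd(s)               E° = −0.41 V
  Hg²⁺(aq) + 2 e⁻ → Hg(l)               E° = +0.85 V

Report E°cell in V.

Hg²⁺(aq) gains electrons, so the Hg²⁺/Hg couple is the cathode; the Cd²⁺/Cd couple is the anode.
E°cell = E°(cathode) − E°(anode) = +0.85 − (−0.41) = +1.26 V.
The positive value indicates the reaction is spontaneous as written.

+1.26 V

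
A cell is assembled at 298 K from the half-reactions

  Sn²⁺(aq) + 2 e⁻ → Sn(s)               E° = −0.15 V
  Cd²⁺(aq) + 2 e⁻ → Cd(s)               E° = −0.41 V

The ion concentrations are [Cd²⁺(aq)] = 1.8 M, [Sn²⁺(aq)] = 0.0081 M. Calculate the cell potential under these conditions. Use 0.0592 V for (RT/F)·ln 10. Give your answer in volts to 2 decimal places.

Since E°(Sn²⁺/Sn) > E°(Cd²⁺/Cd), Sn²⁺/Sn serves as the cathode.
The standard potential is −0.15 − (−0.41) = +0.26 V and the balanced reaction transfers n = 2 electrons.
Balancing gives Sn²⁺(aq) + Cd(s) → Sn(s) + Cd²⁺(aq); hence Q = [Cd²⁺(aq)] / [Sn²⁺(aq)] = 222 (log Q = 2.347).
Applying E = E° − (RT ln10/nF)·log Q gives +0.26 − (0.0592/2)(2.347) = +0.19 V.

+0.19 V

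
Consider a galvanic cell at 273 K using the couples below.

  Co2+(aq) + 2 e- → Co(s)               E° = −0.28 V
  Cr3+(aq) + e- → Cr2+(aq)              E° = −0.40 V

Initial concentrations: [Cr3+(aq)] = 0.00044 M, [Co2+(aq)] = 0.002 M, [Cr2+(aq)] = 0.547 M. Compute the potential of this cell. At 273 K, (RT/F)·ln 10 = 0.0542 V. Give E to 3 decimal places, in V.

+0.215 V

The Co²⁺/Co couple has the more positive E°, so it is the cathode; Cr³⁺/Cr²⁺ is the anode.
E°cell = E°cat − E°an = −0.28 − (−0.40) = +0.12 V; n = 2.
The balanced reaction is Co2+(aq) + 2 Cr2+(aq) → Co(s) + 2 Cr3+(aq), so Q = [Cr3+(aq)]^2 / ([Co2+(aq)]·[Cr2+(aq)]^2) = 0.000324 and log Q = −3.490.
By the Nernst equation, E = +0.12 − (0.0542/2)·(−3.490) = +0.215 V.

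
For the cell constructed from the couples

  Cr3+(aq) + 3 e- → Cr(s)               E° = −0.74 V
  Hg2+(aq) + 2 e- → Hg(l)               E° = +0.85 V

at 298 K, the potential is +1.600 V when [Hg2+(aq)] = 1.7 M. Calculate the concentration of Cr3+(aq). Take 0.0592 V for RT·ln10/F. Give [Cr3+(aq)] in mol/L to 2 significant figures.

0.69 M

The Hg²⁺/Hg couple has the larger reduction potential, so it is the cathode: E°cell = +0.85 − (−0.74) = +1.59 V and n = 6.
From the Nernst equation, log Q = n(E° − E)/0.0592 = 6·(+1.59 − (+1.600))/0.0592 = −1.014.
For 3 Hg2+(aq) + 2 Cr(s) → 3 Hg(l) + 2 Cr3+(aq), the reaction quotient is Q = [Cr3+(aq)]^2 / [Hg2+(aq)]^3.
Solving for the unknown gives log [Cr3+(aq)] = −0.161, so [Cr3+(aq)] ≈ 0.69 M.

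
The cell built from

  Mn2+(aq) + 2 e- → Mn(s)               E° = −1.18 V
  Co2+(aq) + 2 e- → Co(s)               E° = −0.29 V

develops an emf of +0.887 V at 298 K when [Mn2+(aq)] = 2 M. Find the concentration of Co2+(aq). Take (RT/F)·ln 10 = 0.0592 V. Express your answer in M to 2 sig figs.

1.6 M

The Co²⁺/Co couple has the larger reduction potential, so it is the cathode: E°cell = −0.29 − (−1.18) = +0.89 V and n = 2.
Rearranging E = E° − (0.0592/n)·log Q gives log Q = 2(+0.89 − (+0.887))/0.0592 = 0.101.
The balanced reaction is Co2+(aq) + Mn(s) → Co(s) + Mn2+(aq), so Q = [Mn2+(aq)] / [Co2+(aq)].
Isolating [Co2+(aq)] in Q = 10^{0.101} yields log [Co2+(aq)] = 0.200, i.e. 1.6 M.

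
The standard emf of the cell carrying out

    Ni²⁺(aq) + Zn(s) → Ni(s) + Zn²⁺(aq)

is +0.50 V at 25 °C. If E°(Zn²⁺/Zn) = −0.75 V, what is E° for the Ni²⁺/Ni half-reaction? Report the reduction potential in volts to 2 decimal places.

−0.25 V

In the reaction as written the Ni²⁺/Ni couple is reduced (cathode) and Zn²⁺/Zn is oxidized (anode), so E°cell = E°(Ni²⁺/Ni) − E°(Zn²⁺/Zn).
E°(Ni²⁺/Ni) = E°cell + E°(anode) = +0.50 + (−0.75) = −0.25 V.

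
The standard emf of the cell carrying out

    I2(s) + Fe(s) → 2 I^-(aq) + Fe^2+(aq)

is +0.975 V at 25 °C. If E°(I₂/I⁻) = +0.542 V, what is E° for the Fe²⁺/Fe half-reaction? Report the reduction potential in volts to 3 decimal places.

In the reaction as written the I₂/I⁻ couple is reduced (cathode) and Fe²⁺/Fe is oxidized (anode), so E°cell = E°(I₂/I⁻) − E°(Fe²⁺/Fe).
E°(Fe²⁺/Fe) = E°(cathode) − E°cell = +0.542 − (+0.975) = −0.433 V.

−0.433 V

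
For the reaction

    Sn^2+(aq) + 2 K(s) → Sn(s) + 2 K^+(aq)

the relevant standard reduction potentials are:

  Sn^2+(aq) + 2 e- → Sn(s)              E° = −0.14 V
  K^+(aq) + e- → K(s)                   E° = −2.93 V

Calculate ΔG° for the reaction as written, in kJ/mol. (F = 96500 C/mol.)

In the reaction as written Sn^2+(aq) is reduced, so the Sn²⁺/Sn couple is the cathode and K⁺/K is the anode.
E°cell = −0.14 − (−2.93) = +2.79 V; balancing electrons gives n = 2.
ΔG° = −nFE°cell = −(2)(96500)(+2.79) J/mol = −538 kJ/mol.

−538 kJ/mol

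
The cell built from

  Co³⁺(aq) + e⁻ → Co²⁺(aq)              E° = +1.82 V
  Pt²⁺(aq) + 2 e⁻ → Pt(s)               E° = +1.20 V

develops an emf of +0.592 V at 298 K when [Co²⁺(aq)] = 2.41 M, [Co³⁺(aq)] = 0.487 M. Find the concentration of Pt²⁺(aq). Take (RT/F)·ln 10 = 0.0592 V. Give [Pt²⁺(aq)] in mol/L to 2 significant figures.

0.36 M

Co³⁺/Co²⁺ is the cathode (higher E°); E°cell = +1.82 − (+1.20) = +0.62 V with n = 2.
From the Nernst equation, log Q = n(E° − E)/0.0592 = 2·(+0.62 − (+0.592))/0.0592 = 0.946.
For 2 Co³⁺(aq) + Pt(s) → 2 Co²⁺(aq) + Pt²⁺(aq), the reaction quotient is Q = ([Co²⁺(aq)]^2·[Pt²⁺(aq)]) / [Co³⁺(aq)]^2.
Isolating [Pt²⁺(aq)] in Q = 10^{0.946} yields log [Pt²⁺(aq)] = −0.443, i.e. 0.36 M.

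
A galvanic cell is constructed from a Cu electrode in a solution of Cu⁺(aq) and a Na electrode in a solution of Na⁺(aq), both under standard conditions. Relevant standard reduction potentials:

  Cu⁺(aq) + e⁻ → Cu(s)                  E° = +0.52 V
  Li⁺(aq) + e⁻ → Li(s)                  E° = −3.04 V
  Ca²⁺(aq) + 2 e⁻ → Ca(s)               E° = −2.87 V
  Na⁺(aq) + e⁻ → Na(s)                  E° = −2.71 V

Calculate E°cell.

+3.23 V

Of the two couples in this cell, the one with the more positive reduction potential is reduced at the cathode: here that is Cu⁺/Cu (+0.52 V); Na⁺/Na (−2.71 V) is the anode.
E°cell = E°(cathode) − E°(anode) = +0.52 − (−2.71) = +3.23 V.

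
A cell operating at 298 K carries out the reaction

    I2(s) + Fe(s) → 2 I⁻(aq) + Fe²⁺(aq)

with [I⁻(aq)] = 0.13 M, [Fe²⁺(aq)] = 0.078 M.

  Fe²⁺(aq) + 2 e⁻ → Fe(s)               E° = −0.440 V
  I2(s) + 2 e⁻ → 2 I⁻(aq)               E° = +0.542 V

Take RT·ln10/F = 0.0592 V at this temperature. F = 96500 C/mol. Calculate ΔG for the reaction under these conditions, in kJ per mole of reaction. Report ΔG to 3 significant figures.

−206 kJ/mol

The standard cell potential is +0.542 − (−0.440) = +0.982 V, with n = 2 electrons in the balanced equation.
The reaction quotient is [I⁻(aq)]^2·[Fe²⁺(aq)] = 0.00132; by Nernst, E = +0.982 − (0.0592/2)(−2.880) = +1.0672 V.
ΔG = −nFE = −(2)(96500)(+1.0672) J/mol = −206 kJ/mol.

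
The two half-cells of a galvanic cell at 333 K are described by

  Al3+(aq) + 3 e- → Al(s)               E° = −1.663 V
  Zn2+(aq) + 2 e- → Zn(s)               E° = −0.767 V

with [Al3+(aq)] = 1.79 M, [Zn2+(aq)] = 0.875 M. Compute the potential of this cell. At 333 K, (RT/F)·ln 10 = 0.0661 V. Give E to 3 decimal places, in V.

Zn²⁺/Zn is reduced (cathode, E° = −0.767 V) and Al³⁺/Al is oxidized (anode).
E°cell = E°cat − E°an = −0.767 − (−1.663) = +0.896 V; n = 6.
For the overall reaction 3 Zn2+(aq) + 2 Al(s) → 3 Zn(s) + 2 Al3+(aq), Q = [Al3+(aq)]^2 / [Zn2+(aq)]^3 = 4.78, giving log Q = 0.680.
By the Nernst equation, E = +0.896 − (0.0661/6)·(0.680) = +0.889 V.

+0.889 V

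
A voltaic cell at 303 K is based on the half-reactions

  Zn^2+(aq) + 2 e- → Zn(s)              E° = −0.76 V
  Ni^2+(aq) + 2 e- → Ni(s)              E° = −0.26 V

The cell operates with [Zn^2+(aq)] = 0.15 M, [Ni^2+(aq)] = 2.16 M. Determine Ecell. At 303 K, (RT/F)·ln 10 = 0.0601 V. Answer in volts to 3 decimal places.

+0.535 V

Since E°(Ni²⁺/Ni) > E°(Zn²⁺/Zn), Ni²⁺/Ni serves as the cathode.
E°cell = −0.26 − (−0.76) = +0.50 V, with n = 2 electrons transferred.
The balanced reaction is Ni^2+(aq) + Zn(s) → Ni(s) + Zn^2+(aq), so Q = [Zn^2+(aq)] / [Ni^2+(aq)] = 0.0694 and log Q = −1.158.
E = E° − (0.0601/n)·log Q = +0.50 − (0.0601/2)(−1.158) = +0.535 V.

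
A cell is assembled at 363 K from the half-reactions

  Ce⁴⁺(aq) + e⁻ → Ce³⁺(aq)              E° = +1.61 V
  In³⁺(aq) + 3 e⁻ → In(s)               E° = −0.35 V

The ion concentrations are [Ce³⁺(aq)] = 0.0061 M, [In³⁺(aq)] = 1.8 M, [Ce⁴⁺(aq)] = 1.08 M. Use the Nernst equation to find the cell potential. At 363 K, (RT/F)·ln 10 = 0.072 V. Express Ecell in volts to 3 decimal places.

+2.116 V

Ce⁴⁺/Ce³⁺ is reduced (cathode, E° = +1.61 V) and In³⁺/In is oxidized (anode).
The standard potential is +1.61 − (−0.35) = +1.96 V and the balanced reaction transfers n = 3 electrons.
Balancing gives 3 Ce⁴⁺(aq) + In(s) → 3 Ce³⁺(aq) + In³⁺(aq); hence Q = ([Ce³⁺(aq)]^3·[In³⁺(aq)]) / [Ce⁴⁺(aq)]^3 = 3.24×10^−7 (log Q = −6.489).
Applying E = E° − (RT ln10/nF)·log Q gives +1.96 − (0.072/3)(−6.489) = +2.116 V.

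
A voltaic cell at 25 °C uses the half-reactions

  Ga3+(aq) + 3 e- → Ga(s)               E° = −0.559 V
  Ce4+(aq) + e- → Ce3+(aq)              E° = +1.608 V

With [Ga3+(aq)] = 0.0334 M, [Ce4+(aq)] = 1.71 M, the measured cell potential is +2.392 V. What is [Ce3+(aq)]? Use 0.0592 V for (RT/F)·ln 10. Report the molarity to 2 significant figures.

0.00084 M

The Ce⁴⁺/Ce³⁺ couple has the larger reduction potential, so it is the cathode: E°cell = +1.608 − (−0.559) = +2.167 V and n = 3.
Since E = E° − (0.0592/n)·log Q, log Q = n(E° − E)/0.0592 = −11.402.
The balanced reaction is 3 Ce4+(aq) + Ga(s) → 3 Ce3+(aq) + Ga3+(aq), so Q = ([Ce3+(aq)]^3·[Ga3+(aq)]) / [Ce4+(aq)]^3.
Substituting the known concentrations and solving, log [Ce3+(aq)] = −3.076 and [Ce3+(aq)] = 0.00084 M.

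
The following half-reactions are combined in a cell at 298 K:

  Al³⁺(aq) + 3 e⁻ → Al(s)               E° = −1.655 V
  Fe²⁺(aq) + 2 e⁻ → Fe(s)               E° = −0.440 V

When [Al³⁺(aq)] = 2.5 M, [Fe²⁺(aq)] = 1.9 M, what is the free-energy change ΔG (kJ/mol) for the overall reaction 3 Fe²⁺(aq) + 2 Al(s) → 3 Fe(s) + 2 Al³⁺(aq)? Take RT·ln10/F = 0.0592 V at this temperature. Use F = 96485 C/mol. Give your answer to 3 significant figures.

E°cell = −0.440 − (−1.655) = +1.215 V; the balanced reaction transfers n = 6 electrons.
The reaction quotient is [Al³⁺(aq)]^2 / [Fe²⁺(aq)]^3 = 0.911; by Nernst, E = +1.215 − (0.0592/6)(−0.040) = +1.2154 V.
ΔG = −nFE = −(6)(96485)(+1.2154) J/mol = −704 kJ/mol.

−704 kJ/mol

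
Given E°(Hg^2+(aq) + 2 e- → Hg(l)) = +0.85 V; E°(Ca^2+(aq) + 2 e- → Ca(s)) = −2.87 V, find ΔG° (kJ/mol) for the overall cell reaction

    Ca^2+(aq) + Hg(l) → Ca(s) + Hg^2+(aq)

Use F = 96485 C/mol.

In the reaction as written Ca^2+(aq) is reduced, so the Ca²⁺/Ca couple is the cathode and Hg²⁺/Hg is the anode.
E°cell = −2.87 − (+0.85) = −3.72 V; balancing electrons gives n = 2.
ΔG° = −nFE°cell = −(2)(96485)(−3.72) J/mol = +718 kJ/mol.

+718 kJ/mol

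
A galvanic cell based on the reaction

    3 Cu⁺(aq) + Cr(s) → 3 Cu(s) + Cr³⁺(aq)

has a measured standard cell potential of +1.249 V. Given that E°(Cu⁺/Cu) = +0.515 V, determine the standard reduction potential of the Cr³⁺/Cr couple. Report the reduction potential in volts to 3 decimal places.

−0.734 V

In the reaction as written the Cu⁺/Cu couple is reduced (cathode) and Cr³⁺/Cr is oxidized (anode), so E°cell = E°(Cu⁺/Cu) − E°(Cr³⁺/Cr).
E°(Cr³⁺/Cr) = E°(cathode) − E°cell = +0.515 − (+1.249) = −0.734 V.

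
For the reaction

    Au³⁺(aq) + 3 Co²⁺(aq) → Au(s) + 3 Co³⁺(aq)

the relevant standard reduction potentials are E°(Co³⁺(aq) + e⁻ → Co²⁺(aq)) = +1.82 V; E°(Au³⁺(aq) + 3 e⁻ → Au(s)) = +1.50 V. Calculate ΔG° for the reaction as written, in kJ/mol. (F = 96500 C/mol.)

In the reaction as written Au³⁺(aq) is reduced, so the Au³⁺/Au couple is the cathode and Co³⁺/Co²⁺ is the anode.
E°cell = +1.50 − (+1.82) = −0.32 V; balancing electrons gives n = 3.
ΔG° = −nFE°cell = −(3)(96500)(−0.32) J/mol = +92.6 kJ/mol.

+92.6 kJ/mol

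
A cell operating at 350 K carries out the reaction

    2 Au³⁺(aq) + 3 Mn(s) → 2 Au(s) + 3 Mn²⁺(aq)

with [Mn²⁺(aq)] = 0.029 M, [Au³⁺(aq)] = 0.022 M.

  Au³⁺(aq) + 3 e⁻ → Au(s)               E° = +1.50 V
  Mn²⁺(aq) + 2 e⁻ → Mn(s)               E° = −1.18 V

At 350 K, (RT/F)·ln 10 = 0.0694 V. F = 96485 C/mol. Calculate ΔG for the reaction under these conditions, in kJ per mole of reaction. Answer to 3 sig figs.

The standard cell potential is +1.50 − (−1.18) = +2.68 V, with n = 6 electrons in the balanced equation.
Here Q = [Mn²⁺(aq)]^3 / [Au³⁺(aq)]^2 = 0.0504 (log Q = −1.298), giving E = +2.68 − (0.0694/6)·(−1.298) = +2.6950 V.
ΔG = −nFE = −(6)(96485)(+2.6950) J/mol = −1560 kJ/mol.

−1560 kJ/mol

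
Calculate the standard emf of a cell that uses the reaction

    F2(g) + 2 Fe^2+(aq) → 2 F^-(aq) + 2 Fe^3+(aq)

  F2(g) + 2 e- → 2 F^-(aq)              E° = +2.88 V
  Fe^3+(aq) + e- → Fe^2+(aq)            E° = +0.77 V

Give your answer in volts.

In the reaction as written, F2(g) is reduced (cathode) and Fe^3+(aq) is produced by oxidation at the anode.
E°cell = E°(cathode) − E°(anode) = +2.88 − (+0.77) = +2.11 V.
The positive value indicates the reaction is spontaneous as written.

+2.11 V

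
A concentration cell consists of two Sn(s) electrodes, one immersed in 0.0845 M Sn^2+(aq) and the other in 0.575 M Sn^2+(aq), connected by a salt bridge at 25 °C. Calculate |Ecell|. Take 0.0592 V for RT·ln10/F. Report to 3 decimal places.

For a concentration cell E°cell = 0, since both electrodes use the same couple.
The compartment with the higher Sn^2+(aq) concentration (0.575 M) acts as the cathode; ions are reduced there and produced at the dilute (0.0845 M) anode.
With n = 2, Ecell = −(0.0592/2)·log([dilute]/[conc]) = −(0.0592/2)·log(0.0845/0.575) = +0.025 V.

0.025 V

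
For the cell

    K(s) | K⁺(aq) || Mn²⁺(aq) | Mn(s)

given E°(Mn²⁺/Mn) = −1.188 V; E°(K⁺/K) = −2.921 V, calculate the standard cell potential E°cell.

By convention the left-hand electrode in cell notation is the anode (oxidation) and the right-hand electrode is the cathode (reduction).
E°cell = E°(right) − E°(left) = −1.188 − (−2.921) = +1.733 V.

+1.733 V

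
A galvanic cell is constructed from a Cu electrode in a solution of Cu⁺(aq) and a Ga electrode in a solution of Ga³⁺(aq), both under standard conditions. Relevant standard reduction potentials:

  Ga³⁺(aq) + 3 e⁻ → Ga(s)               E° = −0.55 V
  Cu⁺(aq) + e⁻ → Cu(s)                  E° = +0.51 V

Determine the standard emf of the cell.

Of the two couples in this cell, the one with the more positive reduction potential is reduced at the cathode: here that is Cu⁺/Cu (+0.51 V); Ga³⁺/Ga (−0.55 V) is the anode.
E°cell = E°(cathode) − E°(anode) = +0.51 − (−0.55) = +1.06 V.

+1.06 V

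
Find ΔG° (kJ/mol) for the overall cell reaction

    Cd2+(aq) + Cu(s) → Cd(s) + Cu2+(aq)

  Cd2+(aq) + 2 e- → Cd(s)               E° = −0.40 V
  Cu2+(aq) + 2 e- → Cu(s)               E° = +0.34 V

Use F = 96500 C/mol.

In the reaction as written Cd2+(aq) is reduced, so the Cd²⁺/Cd couple is the cathode and Cu²⁺/Cu is the anode.
E°cell = −0.40 − (+0.34) = −0.74 V; balancing electrons gives n = 2.
ΔG° = −nFE°cell = −(2)(96500)(−0.74) J/mol = +143 kJ/mol.

+143 kJ/mol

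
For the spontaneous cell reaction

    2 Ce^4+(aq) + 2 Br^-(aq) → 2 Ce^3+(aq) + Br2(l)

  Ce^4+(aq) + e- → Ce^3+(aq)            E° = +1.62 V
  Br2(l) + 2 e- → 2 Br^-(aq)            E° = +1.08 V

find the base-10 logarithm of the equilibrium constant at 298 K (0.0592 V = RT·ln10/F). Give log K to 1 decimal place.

log K = 18.2

The Ce⁴⁺/Ce³⁺ couple is reduced (cathode); E°cell = +1.62 − (+1.08) = +0.54 V with n = 2.
At equilibrium E = 0, so log K = nE°cell / 0.0592 = (2)(+0.54) / 0.0592 = 18.2.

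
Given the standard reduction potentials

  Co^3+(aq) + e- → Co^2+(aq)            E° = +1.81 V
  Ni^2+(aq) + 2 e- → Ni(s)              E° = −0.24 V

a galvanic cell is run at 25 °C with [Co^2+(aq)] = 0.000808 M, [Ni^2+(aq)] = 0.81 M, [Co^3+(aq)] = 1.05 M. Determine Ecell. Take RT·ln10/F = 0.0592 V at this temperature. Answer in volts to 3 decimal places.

Co³⁺/Co²⁺ is reduced (cathode, E° = +1.81 V) and Ni²⁺/Ni is oxidized (anode).
The standard potential is +1.81 − (−0.24) = +2.05 V and the balanced reaction transfers n = 2 electrons.
The balanced reaction is 2 Co^3+(aq) + Ni(s) → 2 Co^2+(aq) + Ni^2+(aq), so Q = ([Co^2+(aq)]^2·[Ni^2+(aq)]) / [Co^3+(aq)]^2 = 4.8×10^−7 and log Q = −6.319.
Applying E = E° − (RT ln10/nF)·log Q gives +2.05 − (0.0592/2)(−6.319) = +2.237 V.

+2.237 V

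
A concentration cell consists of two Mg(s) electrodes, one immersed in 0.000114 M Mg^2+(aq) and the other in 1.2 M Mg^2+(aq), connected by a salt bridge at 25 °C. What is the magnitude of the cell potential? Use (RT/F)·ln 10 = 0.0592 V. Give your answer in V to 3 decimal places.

0.119 V

For a concentration cell E°cell = 0, since both electrodes use the same couple.
The compartment with the higher Mg^2+(aq) concentration (1.2 M) acts as the cathode; ions are reduced there and produced at the dilute (0.000114 M) anode.
With n = 2, Ecell = −(0.0592/2)·log([dilute]/[conc]) = −(0.0592/2)·log(0.000114/1.2) = +0.119 V.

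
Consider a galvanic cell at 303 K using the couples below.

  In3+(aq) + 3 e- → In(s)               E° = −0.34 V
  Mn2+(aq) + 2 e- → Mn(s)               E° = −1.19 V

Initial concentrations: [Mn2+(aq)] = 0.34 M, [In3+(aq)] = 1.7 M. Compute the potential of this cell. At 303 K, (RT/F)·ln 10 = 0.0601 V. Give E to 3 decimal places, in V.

+0.869 V

In³⁺/In is reduced (cathode, E° = −0.34 V) and Mn²⁺/Mn is oxidized (anode).
E°cell = −0.34 − (−1.19) = +0.85 V, with n = 6 electrons transferred.
For the overall reaction 2 In3+(aq) + 3 Mn(s) → 2 In(s) + 3 Mn2+(aq), Q = [Mn2+(aq)]^3 / [In3+(aq)]^2 = 0.0136, giving log Q = −1.866.
By the Nernst equation, E = +0.85 − (0.0601/6)·(−1.866) = +0.869 V.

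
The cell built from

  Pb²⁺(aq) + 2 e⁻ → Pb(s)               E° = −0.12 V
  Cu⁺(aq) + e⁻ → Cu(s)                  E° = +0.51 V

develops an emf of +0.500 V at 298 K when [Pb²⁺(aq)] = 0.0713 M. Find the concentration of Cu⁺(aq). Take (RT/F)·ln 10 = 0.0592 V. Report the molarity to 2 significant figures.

Cu⁺/Cu is the cathode (higher E°); E°cell = +0.51 − (−0.12) = +0.63 V with n = 2.
Since E = E° − (0.0592/n)·log Q, log Q = n(E° − E)/0.0592 = 4.392.
The balanced reaction is 2 Cu⁺(aq) + Pb(s) → 2 Cu(s) + Pb²⁺(aq), so Q = [Pb²⁺(aq)] / [Cu⁺(aq)]^2.
Solving for the unknown gives log [Cu⁺(aq)] = −2.769, so [Cu⁺(aq)] ≈ 0.0017 M.

0.0017 M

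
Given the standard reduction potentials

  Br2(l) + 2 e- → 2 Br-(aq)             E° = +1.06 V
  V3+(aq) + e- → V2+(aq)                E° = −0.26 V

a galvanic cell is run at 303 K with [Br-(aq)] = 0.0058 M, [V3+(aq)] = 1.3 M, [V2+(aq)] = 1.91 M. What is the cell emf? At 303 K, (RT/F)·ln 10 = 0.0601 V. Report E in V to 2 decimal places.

Br₂/Br⁻ is reduced (cathode, E° = +1.06 V) and V³⁺/V²⁺ is oxidized (anode).
E°cell = +1.06 − (−0.26) = +1.32 V, with n = 2 electrons transferred.
Balancing gives Br2(l) + 2 V2+(aq) → 2 Br-(aq) + 2 V3+(aq); hence Q = ([Br-(aq)]^2·[V3+(aq)]^2) / [V2+(aq)]^2 = 1.56×10^−5 (log Q = −4.807).
By the Nernst equation, E = +1.32 − (0.0601/2)·(−4.807) = +1.46 V.

+1.46 V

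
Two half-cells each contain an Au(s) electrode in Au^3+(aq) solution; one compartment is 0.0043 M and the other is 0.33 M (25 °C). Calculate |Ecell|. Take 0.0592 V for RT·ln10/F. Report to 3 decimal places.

For a concentration cell E°cell = 0, since both electrodes use the same couple.
The compartment with the higher Au^3+(aq) concentration (0.33 M) acts as the cathode; ions are reduced there and produced at the dilute (0.0043 M) anode.
With n = 3, Ecell = −(0.0592/3)·log([dilute]/[conc]) = −(0.0592/3)·log(0.0043/0.33) = +0.037 V.

0.037 V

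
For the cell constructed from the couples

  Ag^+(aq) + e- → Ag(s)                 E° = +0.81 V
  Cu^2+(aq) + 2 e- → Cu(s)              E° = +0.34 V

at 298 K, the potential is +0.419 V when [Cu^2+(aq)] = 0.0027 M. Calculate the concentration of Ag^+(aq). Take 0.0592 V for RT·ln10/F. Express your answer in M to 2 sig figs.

The Ag⁺/Ag couple has the larger reduction potential, so it is the cathode: E°cell = +0.81 − (+0.34) = +0.47 V and n = 2.
Rearranging E = E° − (0.0592/n)·log Q gives log Q = 2(+0.47 − (+0.419))/0.0592 = 1.723.
The balanced reaction is 2 Ag^+(aq) + Cu(s) → 2 Ag(s) + Cu^2+(aq), so Q = [Cu^2+(aq)] / [Ag^+(aq)]^2.
Substituting the known concentrations and solving, log [Ag^+(aq)] = −2.146 and [Ag^+(aq)] = 0.0071 M.

0.0071 M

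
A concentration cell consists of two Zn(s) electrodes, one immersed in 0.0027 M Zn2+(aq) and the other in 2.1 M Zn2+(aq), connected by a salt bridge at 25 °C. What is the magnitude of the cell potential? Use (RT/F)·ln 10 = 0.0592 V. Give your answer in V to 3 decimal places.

For a concentration cell E°cell = 0, since both electrodes use the same couple.
The compartment with the higher Zn2+(aq) concentration (2.1 M) acts as the cathode; ions are reduced there and produced at the dilute (0.0027 M) anode.
With n = 2, Ecell = −(0.0592/2)·log([dilute]/[conc]) = −(0.0592/2)·log(0.0027/2.1) = +0.086 V.

0.086 V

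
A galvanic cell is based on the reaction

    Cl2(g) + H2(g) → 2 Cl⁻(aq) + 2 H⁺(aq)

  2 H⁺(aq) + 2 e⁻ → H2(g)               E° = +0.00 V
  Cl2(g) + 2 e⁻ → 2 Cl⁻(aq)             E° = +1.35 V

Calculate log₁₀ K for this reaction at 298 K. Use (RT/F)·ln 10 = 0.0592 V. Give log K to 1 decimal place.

log K = 45.6

The Cl₂/Cl⁻ couple is reduced (cathode); E°cell = +1.35 − (+0.00) = +1.35 V with n = 2.
At equilibrium E = 0, so log K = nE°cell / 0.0592 = (2)(+1.35) / 0.0592 = 45.6.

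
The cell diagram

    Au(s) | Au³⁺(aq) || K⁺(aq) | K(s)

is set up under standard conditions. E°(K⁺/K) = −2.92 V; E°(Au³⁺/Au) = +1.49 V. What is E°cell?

By convention the left-hand electrode in cell notation is the anode (oxidation) and the right-hand electrode is the cathode (reduction).
E°cell = E°(right) − E°(left) = −2.92 − (+1.49) = −4.41 V.
The negative sign shows that, as written, the cell would require an external voltage to drive the reaction.

−4.41 V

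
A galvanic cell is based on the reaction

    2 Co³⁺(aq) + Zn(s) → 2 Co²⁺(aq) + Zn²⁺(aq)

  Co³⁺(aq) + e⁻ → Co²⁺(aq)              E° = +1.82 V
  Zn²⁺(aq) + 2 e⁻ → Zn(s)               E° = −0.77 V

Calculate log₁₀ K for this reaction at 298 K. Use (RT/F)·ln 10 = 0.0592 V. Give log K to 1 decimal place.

log K = 87.5

The Co³⁺/Co²⁺ couple is reduced (cathode); E°cell = +1.82 − (−0.77) = +2.59 V with n = 2.
At equilibrium E = 0, so log K = nE°cell / 0.0592 = (2)(+2.59) / 0.0592 = 87.5.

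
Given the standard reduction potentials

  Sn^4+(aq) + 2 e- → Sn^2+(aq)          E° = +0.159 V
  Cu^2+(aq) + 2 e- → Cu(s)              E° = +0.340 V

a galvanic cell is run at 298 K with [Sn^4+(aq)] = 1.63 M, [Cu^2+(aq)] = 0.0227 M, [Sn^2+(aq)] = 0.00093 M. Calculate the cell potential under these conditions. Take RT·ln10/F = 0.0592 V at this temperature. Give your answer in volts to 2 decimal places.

Cu²⁺/Cu is reduced (cathode, E° = +0.340 V) and Sn⁴⁺/Sn²⁺ is oxidized (anode).
E°cell = E°cat − E°an = +0.340 − (+0.159) = +0.181 V; n = 2.
The balanced reaction is Cu^2+(aq) + Sn^2+(aq) → Cu(s) + Sn^4+(aq), so Q = [Sn^4+(aq)] / ([Cu^2+(aq)]·[Sn^2+(aq)]) = 7.72×10^4 and log Q = 4.888.
E = E° − (0.0592/n)·log Q = +0.181 − (0.0592/2)(4.888) = +0.04 V.

+0.04 V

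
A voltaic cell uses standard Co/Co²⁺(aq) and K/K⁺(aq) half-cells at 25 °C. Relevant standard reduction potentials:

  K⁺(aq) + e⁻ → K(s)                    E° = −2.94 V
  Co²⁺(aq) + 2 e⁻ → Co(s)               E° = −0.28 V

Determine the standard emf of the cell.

+2.66 V

Of the two couples in this cell, the one with the more positive reduction potential is reduced at the cathode: here that is Co²⁺/Co (−0.28 V); K⁺/K (−2.94 V) is the anode.
E°cell = E°(cathode) − E°(anode) = −0.28 − (−2.94) = +2.66 V.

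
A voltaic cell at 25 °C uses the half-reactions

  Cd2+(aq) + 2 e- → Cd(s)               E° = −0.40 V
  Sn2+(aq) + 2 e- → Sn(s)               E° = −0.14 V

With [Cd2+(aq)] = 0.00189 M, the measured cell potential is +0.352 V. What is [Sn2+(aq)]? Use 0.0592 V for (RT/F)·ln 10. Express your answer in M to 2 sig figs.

2.4 M

Sn²⁺/Sn is the cathode (higher E°); E°cell = −0.14 − (−0.40) = +0.26 V with n = 2.
Since E = E° − (0.0592/n)·log Q, log Q = n(E° − E)/0.0592 = −3.108.
The balanced reaction is Sn2+(aq) + Cd(s) → Sn(s) + Cd2+(aq), so Q = [Cd2+(aq)] / [Sn2+(aq)].
Solving for the unknown gives log [Sn2+(aq)] = 0.384, so [Sn2+(aq)] ≈ 2.4 M.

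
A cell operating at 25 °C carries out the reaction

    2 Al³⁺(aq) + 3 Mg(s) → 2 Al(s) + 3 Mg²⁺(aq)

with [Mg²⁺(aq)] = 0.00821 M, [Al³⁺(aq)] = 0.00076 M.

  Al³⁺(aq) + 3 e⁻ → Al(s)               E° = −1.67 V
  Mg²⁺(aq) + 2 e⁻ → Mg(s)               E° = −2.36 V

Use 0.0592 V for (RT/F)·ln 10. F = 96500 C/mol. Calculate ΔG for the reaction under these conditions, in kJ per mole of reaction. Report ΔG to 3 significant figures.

E°cell = −1.67 − (−2.36) = +0.69 V; the balanced reaction transfers n = 6 electrons.
The reaction quotient is [Mg²⁺(aq)]^3 / [Al³⁺(aq)]^2 = 0.958; by Nernst, E = +0.69 − (0.0592/6)(−0.019) = +0.6902 V.
ΔG = −nFE = −(6)(96500)(+0.6902) J/mol = −400 kJ/mol.

−400 kJ/mol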